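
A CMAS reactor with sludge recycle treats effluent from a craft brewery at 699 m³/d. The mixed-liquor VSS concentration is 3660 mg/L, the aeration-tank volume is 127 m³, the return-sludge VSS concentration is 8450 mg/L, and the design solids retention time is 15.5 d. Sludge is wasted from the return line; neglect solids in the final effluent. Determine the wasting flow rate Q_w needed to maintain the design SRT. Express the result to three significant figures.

Wasting from the return line (neglecting effluent solids): Q_w = V·X / (θ_c·X_r) = 127.0 × 3660 / (15.5 × 8450) = 3.549 m³/d.

Q_w ≈ 3.55 m³/d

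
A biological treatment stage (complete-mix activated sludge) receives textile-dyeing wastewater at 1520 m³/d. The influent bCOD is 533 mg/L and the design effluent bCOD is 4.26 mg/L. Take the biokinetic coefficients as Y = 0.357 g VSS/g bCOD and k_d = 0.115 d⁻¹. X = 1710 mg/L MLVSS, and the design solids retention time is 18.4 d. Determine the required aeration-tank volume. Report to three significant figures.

From the SRT design equation V = Y Q (S₀−S) θ_c / [X (1 + k_d θ_c)] = 0.357 × 1520 × (533 − 4.26) × 18.4 / [1710 × (1 + 0.115 × 18.4)] = 5.28×10^6 / 5328 = 990.8 m³.

V ≈ 991 m³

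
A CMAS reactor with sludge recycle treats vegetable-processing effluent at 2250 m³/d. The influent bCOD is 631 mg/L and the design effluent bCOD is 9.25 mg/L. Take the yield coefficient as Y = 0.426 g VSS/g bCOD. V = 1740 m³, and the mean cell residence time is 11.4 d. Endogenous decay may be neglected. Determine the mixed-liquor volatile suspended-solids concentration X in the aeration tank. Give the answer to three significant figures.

X ≈ 3900 mg/L

X = Y·Q·ΔS·θ_c / V = 0.426 × 2250 × (631 − 9.25) × 11.4 / 1740 = 3904 mg/L.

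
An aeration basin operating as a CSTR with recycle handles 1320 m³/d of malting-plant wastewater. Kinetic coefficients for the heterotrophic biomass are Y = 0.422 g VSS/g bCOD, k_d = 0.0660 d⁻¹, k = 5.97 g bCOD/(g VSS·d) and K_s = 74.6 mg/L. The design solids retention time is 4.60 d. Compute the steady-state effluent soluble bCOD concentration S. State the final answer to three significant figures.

S ≈ 9.46 mg/L

For a completely mixed reactor with recycle the Lawrence–McCarty relation gives S = K_s·(1 + k_d·θ_c) / [θ_c·(Y·k − k_d) − 1] = 74.6 × (1 + 0.0660 × 4.60) / [4.60 × (0.422 × 5.97 − 0.0660) − 1] = 97.25 / 10.29 = 9.455 mg/L.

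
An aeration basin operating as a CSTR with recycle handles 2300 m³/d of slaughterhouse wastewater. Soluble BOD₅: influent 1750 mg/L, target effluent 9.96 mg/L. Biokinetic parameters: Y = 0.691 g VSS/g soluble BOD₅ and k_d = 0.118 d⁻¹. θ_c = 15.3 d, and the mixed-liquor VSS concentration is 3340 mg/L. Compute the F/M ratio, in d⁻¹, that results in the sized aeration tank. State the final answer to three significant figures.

F/M ≈ 0.267 d⁻¹

Steady-state biomass mass balance: V·X·(1 + k_d·θ_c) = Y·Q·(S₀ − S)·θ_c, so V = 0.691 × 2300 × (1750 − 9.96) × 15.3 / [3340 × (1 + 0.118 × 15.3)] = 4.23×10^7 / 9370 = 4516 m³.
Food-to-microorganism ratio F/M = Q S₀ / (V X) = 2300 × 1750 / (4516 × 3340) = 0.2669 d⁻¹.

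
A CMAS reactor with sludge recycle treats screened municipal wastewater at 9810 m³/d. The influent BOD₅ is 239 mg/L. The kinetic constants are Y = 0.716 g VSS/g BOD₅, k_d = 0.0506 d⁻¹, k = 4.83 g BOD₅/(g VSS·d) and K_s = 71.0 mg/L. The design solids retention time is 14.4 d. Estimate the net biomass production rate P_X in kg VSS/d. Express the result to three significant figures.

Effluent substrate depends only on kinetics and SRT: S = K_s(1 + k_d θ_c) / [θ_c(Yk − k_d) − 1] = 71.0 × (1 + 0.0506 × 14.4) / [14.4 × (0.716 × 4.83 − 0.0506) − 1] = 122.7 / 48.07 = 2.553 mg/L.
Correct the yield for decay: Y_obs = Y/(1 + k_d θ_c) = 0.716 / (1 + 0.0506 × 14.4) = 0.716 / 1.729 = 0.4142.
Q·(S₀ − S) = 9810 × (239 − 2.55) × 10⁻³ = 2320 kg/d removed.
Biomass produced: P_X = Y_obs·Q·ΔS = 0.4142 × 2320 ≈ 960.8 kg VSS/d.

P_X ≈ 961 kg VSS/d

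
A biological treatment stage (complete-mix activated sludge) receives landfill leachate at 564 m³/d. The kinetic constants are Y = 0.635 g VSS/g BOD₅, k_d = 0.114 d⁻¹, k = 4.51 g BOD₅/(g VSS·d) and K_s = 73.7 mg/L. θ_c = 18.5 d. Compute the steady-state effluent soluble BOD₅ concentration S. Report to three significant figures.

S ≈ 4.59 mg/L

For a completely mixed reactor with recycle the Lawrence–McCarty relation gives S = K_s·(1 + k_d·θ_c) / [θ_c·(Y·k − k_d) − 1] = 73.7 × (1 + 0.114 × 18.5) / [18.5 × (0.635 × 4.51 − 0.114) − 1] = 229.1 / 49.87 = 4.594 mg/L.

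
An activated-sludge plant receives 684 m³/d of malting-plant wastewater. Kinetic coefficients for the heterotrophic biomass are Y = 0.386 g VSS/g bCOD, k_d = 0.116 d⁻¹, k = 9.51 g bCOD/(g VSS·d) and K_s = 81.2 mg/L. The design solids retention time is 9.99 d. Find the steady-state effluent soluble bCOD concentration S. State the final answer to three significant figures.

Effluent substrate depends only on kinetics and SRT: S = K_s(1 + k_d θ_c) / [θ_c(Yk − k_d) − 1] = 81.2 × (1 + 0.116 × 9.99) / [9.99 × (0.386 × 9.51 − 0.116) − 1] = 175.3 / 34.51 = 5.079 mg/L.

S ≈ 5.08 mg/L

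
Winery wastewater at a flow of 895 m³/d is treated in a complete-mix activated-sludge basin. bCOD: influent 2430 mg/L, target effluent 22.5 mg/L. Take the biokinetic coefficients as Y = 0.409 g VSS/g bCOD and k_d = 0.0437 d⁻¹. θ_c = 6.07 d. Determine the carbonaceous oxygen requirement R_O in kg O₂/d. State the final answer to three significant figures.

R_O ≈ 1170 kg O₂/d

Y_obs = Y / (1 + k_d θ_c) = 0.409 / (1 + 0.0437 × 6.07) = 0.409 / 1.265 = 0.3233.
ΔS = 2430 − 22.5 = 2408 mg/L, so the substrate removal rate is 895 × 2408/1000 = 2155 kg bCOD/d.
Net sludge production P_X = 0.3233 × 2155 = 696.5 kg VSS/d.
R_O = Q·ΔS − 1.42 P_X = 2155 − 989.1 = 1166 kg O₂/d.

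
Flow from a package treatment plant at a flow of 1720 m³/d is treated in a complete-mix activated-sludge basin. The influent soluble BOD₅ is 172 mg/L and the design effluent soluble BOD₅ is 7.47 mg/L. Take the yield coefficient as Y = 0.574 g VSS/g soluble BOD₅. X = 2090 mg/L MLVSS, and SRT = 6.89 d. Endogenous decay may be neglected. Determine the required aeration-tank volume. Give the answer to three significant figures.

V ≈ 535 m³

With k_d = 0 the design equation reduces to V = Y Q (S₀−S) θ_c / X = 0.574 × 1720 × (172 − 7.47) × 6.89 / 2090 = 535.5 m³.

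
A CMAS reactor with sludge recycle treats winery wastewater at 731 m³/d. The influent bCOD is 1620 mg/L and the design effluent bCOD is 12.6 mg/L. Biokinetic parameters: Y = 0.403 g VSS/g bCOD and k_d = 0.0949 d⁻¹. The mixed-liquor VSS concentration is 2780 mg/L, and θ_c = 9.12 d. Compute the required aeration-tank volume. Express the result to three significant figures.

V ≈ 833 m³

Rearranging the biomass balance for a CMAS with decay, V = Y·Q·ΔS·θ_c / [X·(1+k_d θ_c)] = 0.403 × 731 × (1620 − 12.6) × 9.12 / [2780 × (1 + 0.0949 × 9.12)] = 4.32×10^6 / 5186 = 832.7 m³.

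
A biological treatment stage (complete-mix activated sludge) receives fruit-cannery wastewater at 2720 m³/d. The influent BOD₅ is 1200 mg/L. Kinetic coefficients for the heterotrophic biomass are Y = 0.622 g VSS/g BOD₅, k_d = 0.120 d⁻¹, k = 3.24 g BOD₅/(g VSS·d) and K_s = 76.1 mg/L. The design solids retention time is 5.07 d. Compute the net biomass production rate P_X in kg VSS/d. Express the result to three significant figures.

From the Monod/SRT balance for a CMAS, S = K_s·(1+k_d θ_c)/[θ_c·(Y k − k_d) − 1] = 76.1 × (1 + 0.120 × 5.07) / [5.07 × (0.622 × 3.24 − 0.120) − 1] = 122.4 / 8.609 = 14.22 mg/L.
Observed yield with endogenous decay: Y_obs = Y / (1 + k_d·θ_c) = 0.622 / (1 + 0.120 × 5.07) = 0.622 / 1.608 = 0.3867 g VSS/g BOD₅.
Q·(S₀ − S) = 2720 × (1200 − 14.2) × 10⁻³ = 3225 kg/d removed.
Biomass produced: P_X = Y_obs·Q·ΔS = 0.3867 × 3225 ≈ 1247 kg VSS/d.

P_X ≈ 1250 kg VSS/d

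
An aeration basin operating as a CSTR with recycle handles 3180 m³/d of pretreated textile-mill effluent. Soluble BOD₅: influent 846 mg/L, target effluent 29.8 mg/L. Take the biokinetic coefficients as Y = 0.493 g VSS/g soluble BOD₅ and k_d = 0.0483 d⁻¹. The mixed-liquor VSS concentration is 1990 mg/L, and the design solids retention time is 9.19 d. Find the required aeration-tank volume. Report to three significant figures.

V ≈ 4090 m³

Steady-state biomass mass balance: V·X·(1 + k_d·θ_c) = Y·Q·(S₀ − S)·θ_c, so V = 0.493 × 3180 × (846 − 29.8) × 9.19 / [1990 × (1 + 0.0483 × 9.19)] = 1.18×10^7 / 2873 = 4093 m³.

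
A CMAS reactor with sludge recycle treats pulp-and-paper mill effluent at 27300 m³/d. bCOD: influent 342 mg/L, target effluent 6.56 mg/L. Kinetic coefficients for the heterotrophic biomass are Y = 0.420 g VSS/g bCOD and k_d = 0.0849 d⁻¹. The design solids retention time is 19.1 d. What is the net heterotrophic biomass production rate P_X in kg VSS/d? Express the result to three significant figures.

Correct the yield for decay: Y_obs = Y/(1 + k_d θ_c) = 0.420 / (1 + 0.0849 × 19.1) = 0.420 / 2.622 = 0.1602.
ΔS = 342 − 6.56 = 335.4 mg/L, so the substrate removal rate is 27300 × 335.4/1000 = 9158 kg bCOD/d.
So the net sludge growth is P_X = 0.1602 × 9158 = 1467 kg VSS/d.

P_X ≈ 1470 kg VSS/d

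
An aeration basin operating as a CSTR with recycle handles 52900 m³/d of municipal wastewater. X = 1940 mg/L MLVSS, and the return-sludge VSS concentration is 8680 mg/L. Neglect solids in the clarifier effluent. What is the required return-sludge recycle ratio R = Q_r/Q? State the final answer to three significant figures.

R ≈ 0.288

Mass balance around the secondary clarifier (neglecting effluent solids): R = X / (X_r − X) = 1940 / (8680 − 1940) = 0.2878.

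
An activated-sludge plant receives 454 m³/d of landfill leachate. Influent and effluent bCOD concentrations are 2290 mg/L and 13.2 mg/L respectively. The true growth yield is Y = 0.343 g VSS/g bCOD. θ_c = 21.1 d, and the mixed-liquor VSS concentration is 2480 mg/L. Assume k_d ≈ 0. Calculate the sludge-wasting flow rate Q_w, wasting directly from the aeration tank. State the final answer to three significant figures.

Q_w ≈ 143 m³/d

With k_d = 0 the design equation reduces to V = Y Q (S₀−S) θ_c / X = 0.343 × 454 × (2290 − 13.2) × 21.1 / 2480 = 3017 m³.
With mixed-liquor wasting, θ_c = V/Q_w, so Q_w = V/θ_c = 3017/21.1 = 143.0 m³/d.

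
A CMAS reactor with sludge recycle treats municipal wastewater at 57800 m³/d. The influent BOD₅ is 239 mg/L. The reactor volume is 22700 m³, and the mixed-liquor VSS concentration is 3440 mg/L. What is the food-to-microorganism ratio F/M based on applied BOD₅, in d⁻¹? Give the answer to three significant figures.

F/M ≈ 0.177 d⁻¹

F/M = applied load / biomass = Q·S₀/(V·X) = 57800 × 239 / (22700 × 3440) = 0.1769 d⁻¹.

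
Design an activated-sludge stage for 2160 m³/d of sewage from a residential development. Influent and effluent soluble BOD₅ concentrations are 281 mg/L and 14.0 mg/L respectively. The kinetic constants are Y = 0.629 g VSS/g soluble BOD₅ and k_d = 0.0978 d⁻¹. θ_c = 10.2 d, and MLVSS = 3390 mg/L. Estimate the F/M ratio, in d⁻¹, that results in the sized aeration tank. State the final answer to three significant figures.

From the SRT design equation V = Y Q (S₀−S) θ_c / [X (1 + k_d θ_c)] = 0.629 × 2160 × (281 − 14.0) × 10.2 / [3390 × (1 + 0.0978 × 10.2)] = 3.7×10^6 / 6772 = 546.4 m³.
F/M = applied load / biomass = Q·S₀/(V·X) = 2160 × 281 / (546.4 × 3390) = 0.3277 d⁻¹.

F/M ≈ 0.328 d⁻¹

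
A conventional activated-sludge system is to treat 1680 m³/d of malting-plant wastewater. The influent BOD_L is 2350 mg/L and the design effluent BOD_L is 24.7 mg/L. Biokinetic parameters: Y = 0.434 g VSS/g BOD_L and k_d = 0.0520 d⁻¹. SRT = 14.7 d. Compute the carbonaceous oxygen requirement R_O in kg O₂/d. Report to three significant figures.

R_O ≈ 2540 kg O₂/d

The observed yield is Y_obs = Y/(1 + k_d·θ_c) = 0.434 / (1 + 0.0520 × 14.7) = 0.434 / 1.764 = 0.2460 g VSS per g BOD_L removed.
ΔS = 2350 − 24.7 = 2325 mg/L, so the substrate removal rate is 1680 × 2325/1000 = 3907 kg BOD_L/d.
Biomass synthesised: P_X = Y_obs × 3907 = 960.9 kg VSS/d.
Carbonaceous O₂ demand = substrate oxidised − cell-mass equivalent = 3907 − 1.42 × 960.9 = 2542 kg O₂/d.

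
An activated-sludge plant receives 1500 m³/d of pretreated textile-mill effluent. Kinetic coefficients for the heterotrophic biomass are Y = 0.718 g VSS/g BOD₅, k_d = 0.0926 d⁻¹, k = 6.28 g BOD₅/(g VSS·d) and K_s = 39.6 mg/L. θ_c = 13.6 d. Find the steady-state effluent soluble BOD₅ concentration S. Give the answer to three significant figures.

S ≈ 1.51 mg/L

For a completely mixed reactor with recycle the Lawrence–McCarty relation gives S = K_s·(1 + k_d·θ_c) / [θ_c·(Y·k − k_d) − 1] = 39.6 × (1 + 0.0926 × 13.6) / [13.6 × (0.718 × 6.28 − 0.0926) − 1] = 89.47 / 59.06 = 1.515 mg/L.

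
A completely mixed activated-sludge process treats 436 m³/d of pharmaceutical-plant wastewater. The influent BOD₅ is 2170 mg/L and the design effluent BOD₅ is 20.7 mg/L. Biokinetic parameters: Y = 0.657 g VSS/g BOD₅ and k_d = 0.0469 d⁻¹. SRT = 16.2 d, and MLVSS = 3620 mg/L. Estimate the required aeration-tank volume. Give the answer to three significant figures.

V ≈ 1570 m³

Steady-state biomass mass balance: V·X·(1 + k_d·θ_c) = Y·Q·(S₀ − S)·θ_c, so V = 0.657 × 436 × (2170 − 20.7) × 16.2 / [3620 × (1 + 0.0469 × 16.2)] = 9.97×10^6 / 6370 = 1566 m³.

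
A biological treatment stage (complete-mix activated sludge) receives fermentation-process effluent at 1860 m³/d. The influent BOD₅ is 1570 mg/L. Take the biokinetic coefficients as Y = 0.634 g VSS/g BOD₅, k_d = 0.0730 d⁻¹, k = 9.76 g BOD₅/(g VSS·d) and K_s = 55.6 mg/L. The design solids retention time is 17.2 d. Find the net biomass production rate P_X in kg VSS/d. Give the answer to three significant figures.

From the Monod/SRT balance for a CMAS, S = K_s·(1+k_d θ_c)/[θ_c·(Y k − k_d) − 1] = 55.6 × (1 + 0.0730 × 17.2) / [17.2 × (0.634 × 9.76 − 0.0730) − 1] = 125.4 / 104.2 = 1.204 mg/L.
The observed yield is Y_obs = Y/(1 + k_d·θ_c) = 0.634 / (1 + 0.0730 × 17.2) = 0.634 / 2.256 = 0.2811 g VSS per g BOD₅ removed.
Substrate removed = Q·(S₀ − S) = 1860 m³/d × (1570 − 1.20) g/m³ = 2.92×10^6 g/d = 2918 kg/d.
Net biomass production P_X = Y_obs × Q·(S₀ − S) = 0.2811 × 2918 = 820.2 kg VSS/d.

P_X ≈ 820 kg VSS/d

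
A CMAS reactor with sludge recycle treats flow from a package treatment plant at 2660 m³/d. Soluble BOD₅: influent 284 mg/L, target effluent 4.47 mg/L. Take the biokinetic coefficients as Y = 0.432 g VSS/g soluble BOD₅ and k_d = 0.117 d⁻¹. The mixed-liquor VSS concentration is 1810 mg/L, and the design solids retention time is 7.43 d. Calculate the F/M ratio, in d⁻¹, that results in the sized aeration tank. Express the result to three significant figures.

F/M ≈ 0.592 d⁻¹

Steady-state biomass mass balance: V·X·(1 + k_d·θ_c) = Y·Q·(S₀ − S)·θ_c, so V = 0.432 × 2660 × (284 − 4.47) × 7.43 / [1810 × (1 + 0.117 × 7.43)] = 2.39×10^6 / 3383 = 705.4 m³.
Food-to-microorganism ratio F/M = Q S₀ / (V X) = 2660 × 284 / (705.4 × 1810) = 0.5917 d⁻¹.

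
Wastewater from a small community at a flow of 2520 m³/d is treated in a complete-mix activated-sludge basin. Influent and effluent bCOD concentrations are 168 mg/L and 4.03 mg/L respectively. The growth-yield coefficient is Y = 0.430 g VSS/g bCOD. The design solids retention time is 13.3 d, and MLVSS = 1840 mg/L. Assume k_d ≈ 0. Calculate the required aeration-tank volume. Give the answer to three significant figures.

V ≈ 1280 m³

Biomass mass balance (decay neglected): V·X = Y·Q·(S₀ − S)·θ_c, so V = 0.430 × 2520 × (168 − 4.03) × 13.3 / 1840 = 1284 m³.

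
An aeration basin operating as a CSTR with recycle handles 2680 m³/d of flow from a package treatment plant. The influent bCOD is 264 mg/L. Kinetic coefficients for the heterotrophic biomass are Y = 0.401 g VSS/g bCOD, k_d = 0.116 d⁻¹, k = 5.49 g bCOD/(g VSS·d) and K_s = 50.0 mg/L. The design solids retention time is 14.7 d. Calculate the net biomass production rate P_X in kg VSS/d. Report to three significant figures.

From the Monod/SRT balance for a CMAS, S = K_s·(1+k_d θ_c)/[θ_c·(Y k − k_d) − 1] = 50.0 × (1 + 0.116 × 14.7) / [14.7 × (0.401 × 5.49 − 0.116) − 1] = 135.3 / 29.66 = 4.561 mg/L.
The observed yield is Y_obs = Y/(1 + k_d·θ_c) = 0.401 / (1 + 0.116 × 14.7) = 0.401 / 2.705 = 0.1482 g VSS per g bCOD removed.
ΔS = 264 − 4.56 = 259.4 mg/L, so the substrate removal rate is 2680 × 259.4/1000 = 695.3 kg bCOD/d.
Net biomass production P_X = Y_obs × Q·(S₀ − S) = 0.1482 × 695.3 = 103.1 kg VSS/d.

P_X ≈ 103 kg VSS/d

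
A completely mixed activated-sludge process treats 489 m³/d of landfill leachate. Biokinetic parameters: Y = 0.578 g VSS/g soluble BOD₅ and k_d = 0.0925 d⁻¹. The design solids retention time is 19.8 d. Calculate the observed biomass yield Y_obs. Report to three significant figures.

Y_obs ≈ 0.204 g VSS/g soluble BOD₅

Observed yield with endogenous decay: Y_obs = Y / (1 + k_d·θ_c) = 0.578 / (1 + 0.0925 × 19.8) = 0.578 / 2.832 = 0.2041 g VSS/g soluble BOD₅.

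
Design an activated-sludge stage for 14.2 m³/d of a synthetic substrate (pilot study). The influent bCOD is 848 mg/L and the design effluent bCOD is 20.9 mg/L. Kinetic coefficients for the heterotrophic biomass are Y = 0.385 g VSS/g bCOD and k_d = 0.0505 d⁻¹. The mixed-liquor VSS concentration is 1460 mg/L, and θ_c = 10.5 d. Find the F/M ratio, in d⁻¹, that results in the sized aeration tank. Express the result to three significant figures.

From the SRT design equation V = Y Q (S₀−S) θ_c / [X (1 + k_d θ_c)] = 0.385 × 14.2 × (848 − 20.9) × 10.5 / [1460 × (1 + 0.0505 × 10.5)] = 4.75×10^4 / 2234 = 21.25 m³.
F/M = applied load / biomass = Q·S₀/(V·X) = 14.2 × 848 / (21.25 × 1460) = 0.3881 d⁻¹.

F/M ≈ 0.388 d⁻¹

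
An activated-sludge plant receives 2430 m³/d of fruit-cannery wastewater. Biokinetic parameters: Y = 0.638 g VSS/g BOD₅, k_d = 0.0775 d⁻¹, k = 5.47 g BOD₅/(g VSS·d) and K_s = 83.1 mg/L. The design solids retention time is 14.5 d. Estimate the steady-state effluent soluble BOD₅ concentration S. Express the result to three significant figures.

S ≈ 3.64 mg/L

Effluent substrate depends only on kinetics and SRT: S = K_s(1 + k_d θ_c) / [θ_c(Yk − k_d) − 1] = 83.1 × (1 + 0.0775 × 14.5) / [14.5 × (0.638 × 5.47 − 0.0775) − 1] = 176.5 / 48.48 = 3.640 mg/L.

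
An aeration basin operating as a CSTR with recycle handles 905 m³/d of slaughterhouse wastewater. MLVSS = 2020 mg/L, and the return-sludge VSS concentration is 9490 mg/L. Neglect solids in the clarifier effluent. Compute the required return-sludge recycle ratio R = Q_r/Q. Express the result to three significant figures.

R ≈ 0.270

Mass balance around the secondary clarifier (neglecting effluent solids): R = X / (X_r − X) = 2020 / (9490 − 2020) = 0.2704.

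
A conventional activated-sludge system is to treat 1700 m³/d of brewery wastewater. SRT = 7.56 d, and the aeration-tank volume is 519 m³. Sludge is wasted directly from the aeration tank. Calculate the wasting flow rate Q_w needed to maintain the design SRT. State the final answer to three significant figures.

Q_w ≈ 68.7 m³/d

With mixed-liquor wasting, θ_c = V/Q_w, so Q_w = V/θ_c = 519.0/7.56 = 68.65 m³/d.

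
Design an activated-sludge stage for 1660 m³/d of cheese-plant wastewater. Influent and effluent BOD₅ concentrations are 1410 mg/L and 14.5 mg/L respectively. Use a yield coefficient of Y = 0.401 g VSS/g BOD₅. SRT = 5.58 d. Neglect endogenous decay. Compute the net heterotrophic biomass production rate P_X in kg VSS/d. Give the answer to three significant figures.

Since k_d ≈ 0, Y_obs = Y = 0.401 g VSS/g BOD₅.
Mass of BOD₅ removed per day: Q(S₀ − S) = 1660 × 1396 g/m³ = 2317 kg/d.
Net biomass production P_X = Y_obs × Q·(S₀ − S) = 0.4010 × 2317 = 928.9 kg VSS/d.

P_X ≈ 929 kg VSS/d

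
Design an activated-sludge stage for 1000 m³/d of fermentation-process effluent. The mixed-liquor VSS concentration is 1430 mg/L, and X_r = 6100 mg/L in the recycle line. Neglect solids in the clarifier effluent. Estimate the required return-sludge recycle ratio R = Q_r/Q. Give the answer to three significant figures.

Mass balance around the secondary clarifier (neglecting effluent solids): R = X / (X_r − X) = 1430 / (6100 − 1430) = 0.3062.

R ≈ 0.306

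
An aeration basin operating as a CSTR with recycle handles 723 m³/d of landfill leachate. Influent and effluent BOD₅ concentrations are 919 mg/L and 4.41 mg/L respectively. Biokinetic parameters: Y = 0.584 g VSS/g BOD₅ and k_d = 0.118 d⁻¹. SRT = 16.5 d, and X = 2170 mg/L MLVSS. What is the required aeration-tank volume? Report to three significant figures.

Steady-state biomass mass balance: V·X·(1 + k_d·θ_c) = Y·Q·(S₀ − S)·θ_c, so V = 0.584 × 723 × (919 − 4.41) × 16.5 / [2170 × (1 + 0.118 × 16.5)] = 6.37×10^6 / 6395 = 996.4 m³.

V ≈ 996 m³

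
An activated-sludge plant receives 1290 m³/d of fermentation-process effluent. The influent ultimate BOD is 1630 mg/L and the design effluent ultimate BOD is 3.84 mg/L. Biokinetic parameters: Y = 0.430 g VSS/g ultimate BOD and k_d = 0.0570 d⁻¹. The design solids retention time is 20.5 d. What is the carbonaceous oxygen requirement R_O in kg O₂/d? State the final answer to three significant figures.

Correct the yield for decay: Y_obs = Y/(1 + k_d θ_c) = 0.430 / (1 + 0.0570 × 20.5) = 0.430 / 2.168 = 0.1983.
Q·(S₀ − S) = 1290 × (1630 − 3.84) × 10⁻³ = 2098 kg/d removed.
P_X = Y_obs·Q·(S₀ − S) = 0.1983 × 2098 = 416.0 kg VSS/d.
R_O = Q·ΔS − 1.42 P_X = 2098 − 590.7 = 1507 kg O₂/d.

R_O ≈ 1510 kg O₂/d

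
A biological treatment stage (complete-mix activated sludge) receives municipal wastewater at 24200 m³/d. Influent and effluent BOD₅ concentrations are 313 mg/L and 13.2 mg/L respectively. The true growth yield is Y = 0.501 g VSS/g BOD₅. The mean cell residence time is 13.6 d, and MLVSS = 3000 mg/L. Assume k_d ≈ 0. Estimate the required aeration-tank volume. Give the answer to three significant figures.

V ≈ 16500 m³

Biomass mass balance (decay neglected): V·X = Y·Q·(S₀ − S)·θ_c, so V = 0.501 × 24200 × (313 − 13.2) × 13.6 / 3000 = 16478 m³.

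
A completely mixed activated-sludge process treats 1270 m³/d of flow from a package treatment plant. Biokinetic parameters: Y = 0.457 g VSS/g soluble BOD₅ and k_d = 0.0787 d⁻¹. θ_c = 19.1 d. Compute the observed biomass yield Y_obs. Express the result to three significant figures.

Y_obs ≈ 0.183 g VSS/g soluble BOD₅

The observed yield is Y_obs = Y/(1 + k_d·θ_c) = 0.457 / (1 + 0.0787 × 19.1) = 0.457 / 2.503 = 0.1826 g VSS per g soluble BOD₅ removed.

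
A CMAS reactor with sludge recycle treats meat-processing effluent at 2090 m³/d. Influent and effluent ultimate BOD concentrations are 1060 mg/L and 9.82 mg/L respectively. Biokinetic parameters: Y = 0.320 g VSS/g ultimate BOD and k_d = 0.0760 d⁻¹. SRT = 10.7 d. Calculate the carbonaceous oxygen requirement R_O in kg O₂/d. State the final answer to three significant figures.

R_O ≈ 1640 kg O₂/d

The observed yield is Y_obs = Y/(1 + k_d·θ_c) = 0.320 / (1 + 0.0760 × 10.7) = 0.320 / 1.813 = 0.1765 g VSS per g ultimate BOD removed.
ΔS = 1060 − 9.82 = 1050 mg/L, so the substrate removal rate is 2090 × 1050/1000 = 2195 kg ultimate BOD/d.
Biomass synthesised: P_X = Y_obs × 2195 = 387.4 kg VSS/d.
Carbonaceous O₂ demand = substrate oxidised − cell-mass equivalent = 2195 − 1.42 × 387.4 = 1645 kg O₂/d.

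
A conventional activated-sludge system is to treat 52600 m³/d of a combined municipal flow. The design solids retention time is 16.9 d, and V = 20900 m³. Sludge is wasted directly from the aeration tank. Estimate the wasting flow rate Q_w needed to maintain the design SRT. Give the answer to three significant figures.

With mixed-liquor wasting, θ_c = V/Q_w, so Q_w = V/θ_c = 20900/16.9 = 1237 m³/d.

Q_w ≈ 1240 m³/d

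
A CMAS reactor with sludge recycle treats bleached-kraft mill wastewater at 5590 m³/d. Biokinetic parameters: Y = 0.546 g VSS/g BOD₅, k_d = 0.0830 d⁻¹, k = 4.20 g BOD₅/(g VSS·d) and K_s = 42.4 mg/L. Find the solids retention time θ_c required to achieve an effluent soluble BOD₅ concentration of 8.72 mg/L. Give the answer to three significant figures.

Specific growth rate at S = 8.72 mg/L: μ = YkS/(K_s+S) = 0.546·4.20·8.72/(42.4+8.72) = 0.3912 d⁻¹.
θ_c = 1/(μ − k_d) = 1/(0.3912 − 0.0830) = 1/0.3082 = 3.245 d.

θ_c ≈ 3.24 d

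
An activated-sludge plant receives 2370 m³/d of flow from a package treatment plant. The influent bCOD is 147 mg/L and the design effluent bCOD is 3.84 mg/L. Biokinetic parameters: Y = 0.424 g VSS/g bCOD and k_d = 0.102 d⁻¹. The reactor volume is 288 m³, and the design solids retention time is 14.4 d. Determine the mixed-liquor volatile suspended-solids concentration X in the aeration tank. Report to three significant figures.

X = Y·Q·ΔS·θ_c / [V·(1 + k_d θ_c)] = 0.424 × 2370 × (147 − 3.84) × 14.4 / [288 × (1 + 0.102 × 14.4)] = 2914 mg/L.

X ≈ 2910 mg/L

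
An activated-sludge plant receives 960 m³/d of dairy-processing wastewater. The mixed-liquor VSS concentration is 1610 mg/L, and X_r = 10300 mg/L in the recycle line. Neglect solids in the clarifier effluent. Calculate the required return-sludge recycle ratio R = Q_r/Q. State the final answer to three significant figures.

R ≈ 0.185

R = Q_r/Q = X/(X_r − X) = 1610 / (10300 − 1610) = 0.1853.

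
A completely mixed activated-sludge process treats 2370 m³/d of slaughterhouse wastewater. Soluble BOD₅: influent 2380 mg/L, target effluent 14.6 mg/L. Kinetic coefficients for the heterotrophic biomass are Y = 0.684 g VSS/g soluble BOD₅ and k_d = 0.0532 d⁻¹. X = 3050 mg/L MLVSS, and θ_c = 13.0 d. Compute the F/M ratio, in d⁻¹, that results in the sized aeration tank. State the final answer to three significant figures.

Steady-state biomass mass balance: V·X·(1 + k_d·θ_c) = Y·Q·(S₀ − S)·θ_c, so V = 0.684 × 2370 × (2380 − 14.6) × 13.0 / [3050 × (1 + 0.0532 × 13.0)] = 4.98×10^7 / 5159 = 9662 m³.
Food-to-microorganism ratio F/M = Q S₀ / (V X) = 2370 × 2380 / (9662 × 3050) = 0.1914 d⁻¹.

F/M ≈ 0.191 d⁻¹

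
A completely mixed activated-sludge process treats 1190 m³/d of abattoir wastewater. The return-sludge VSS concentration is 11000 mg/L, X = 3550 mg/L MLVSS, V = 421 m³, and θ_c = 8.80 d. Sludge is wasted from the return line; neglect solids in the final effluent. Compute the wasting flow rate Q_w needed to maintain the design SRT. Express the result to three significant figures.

Q_w ≈ 15.4 m³/d

Q_w = (V·X)/(θ_c X_r) = 421.0 × 3550 / (8.80 × 11000) = 15.44 m³/d.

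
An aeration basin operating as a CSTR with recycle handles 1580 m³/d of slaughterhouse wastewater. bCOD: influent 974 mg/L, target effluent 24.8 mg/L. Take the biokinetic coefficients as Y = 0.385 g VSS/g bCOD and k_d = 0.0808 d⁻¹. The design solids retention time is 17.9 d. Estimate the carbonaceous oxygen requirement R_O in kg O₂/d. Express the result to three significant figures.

Observed yield with endogenous decay: Y_obs = Y / (1 + k_d·θ_c) = 0.385 / (1 + 0.0808 × 17.9) = 0.385 / 2.446 = 0.1574 g VSS/g bCOD.
ΔS = 974 − 24.8 = 949.2 mg/L, so the substrate removal rate is 1580 × 949.2/1000 = 1500 kg bCOD/d.
Net sludge production P_X = 0.1574 × 1500 = 236.0 kg VSS/d.
R_O = Q·ΔS − 1.42 P_X = 1500 − 335.2 = 1165 kg O₂/d.

R_O ≈ 1160 kg O₂/d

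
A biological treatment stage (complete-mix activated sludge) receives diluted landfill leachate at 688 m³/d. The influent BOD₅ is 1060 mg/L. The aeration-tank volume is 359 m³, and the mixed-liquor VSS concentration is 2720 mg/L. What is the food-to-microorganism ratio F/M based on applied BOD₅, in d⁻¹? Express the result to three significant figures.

F/M = applied load / biomass = Q·S₀/(V·X) = 688 × 1060 / (359.0 × 2720) = 0.7468 d⁻¹.

F/M ≈ 0.747 d⁻¹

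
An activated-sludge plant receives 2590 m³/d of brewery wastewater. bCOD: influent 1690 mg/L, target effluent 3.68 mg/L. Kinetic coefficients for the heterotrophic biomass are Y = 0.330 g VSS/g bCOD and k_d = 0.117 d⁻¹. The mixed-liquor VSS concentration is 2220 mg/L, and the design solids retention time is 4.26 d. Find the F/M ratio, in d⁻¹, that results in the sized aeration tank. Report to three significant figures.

F/M ≈ 1.07 d⁻¹

From the SRT design equation V = Y Q (S₀−S) θ_c / [X (1 + k_d θ_c)] = 0.330 × 2590 × (1690 − 3.68) × 4.26 / [2220 × (1 + 0.117 × 4.26)] = 6.14×10^6 / 3326 = 1846 m³.
Food-to-microorganism ratio F/M = Q S₀ / (V X) = 2590 × 1690 / (1846 × 2220) = 1.068 d⁻¹.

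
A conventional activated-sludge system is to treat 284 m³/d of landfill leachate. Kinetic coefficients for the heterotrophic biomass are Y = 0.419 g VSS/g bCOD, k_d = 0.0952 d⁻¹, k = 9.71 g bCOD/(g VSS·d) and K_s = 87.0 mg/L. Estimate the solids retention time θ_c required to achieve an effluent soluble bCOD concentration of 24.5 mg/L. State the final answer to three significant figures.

Specific growth rate at S = 24.5 mg/L: μ = YkS/(K_s+S) = 0.419·9.71·24.5/(87.0+24.5) = 0.8940 d⁻¹.
1/θ_c = 0.8940 − 0.0952 = 0.7988 d⁻¹, so θ_c = 1.252 d.

θ_c ≈ 1.25 d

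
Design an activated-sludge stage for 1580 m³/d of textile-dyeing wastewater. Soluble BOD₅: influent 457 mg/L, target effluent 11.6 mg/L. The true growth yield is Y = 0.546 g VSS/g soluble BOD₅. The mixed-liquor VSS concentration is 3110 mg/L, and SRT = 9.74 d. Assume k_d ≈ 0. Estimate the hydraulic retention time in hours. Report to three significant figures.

V·X = Y·Q·ΔS·θ_c gives V = 0.546 × 1580 × (457 − 11.6) × 9.74 / 3110 = 1203 m³.
Hydraulic retention time τ = V/Q = 1203 / 1580 = 0.7616 d = 18.28 h.

τ ≈ 18.3 h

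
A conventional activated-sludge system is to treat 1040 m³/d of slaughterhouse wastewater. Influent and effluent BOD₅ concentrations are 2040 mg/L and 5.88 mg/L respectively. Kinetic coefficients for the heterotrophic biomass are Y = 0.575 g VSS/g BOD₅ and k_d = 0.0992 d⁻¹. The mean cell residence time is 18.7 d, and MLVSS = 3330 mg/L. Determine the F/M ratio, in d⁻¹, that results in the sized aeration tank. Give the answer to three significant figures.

F/M ≈ 0.266 d⁻¹

Rearranging the biomass balance for a CMAS with decay, V = Y·Q·ΔS·θ_c / [X·(1+k_d θ_c)] = 0.575 × 1040 × (2040 − 5.88) × 18.7 / [3330 × (1 + 0.0992 × 18.7)] = 2.27×10^7 / 9507 = 2393 m³.
Food-to-microorganism ratio F/M = Q S₀ / (V X) = 1040 × 2040 / (2393 × 3330) = 0.2663 d⁻¹.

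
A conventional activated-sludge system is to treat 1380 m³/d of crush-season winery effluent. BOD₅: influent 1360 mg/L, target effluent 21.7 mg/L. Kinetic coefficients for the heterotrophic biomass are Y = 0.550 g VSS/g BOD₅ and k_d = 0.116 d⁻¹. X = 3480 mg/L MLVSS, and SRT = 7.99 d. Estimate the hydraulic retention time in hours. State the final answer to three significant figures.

τ ≈ 21.0 h

From the SRT design equation V = Y Q (S₀−S) θ_c / [X (1 + k_d θ_c)] = 0.550 × 1380 × (1360 − 21.7) × 7.99 / [3480 × (1 + 0.116 × 7.99)] = 8.12×10^6 / 6705 = 1210 m³.
τ = V/Q = 1210/1380 = 0.8771 d, or 21.05 h.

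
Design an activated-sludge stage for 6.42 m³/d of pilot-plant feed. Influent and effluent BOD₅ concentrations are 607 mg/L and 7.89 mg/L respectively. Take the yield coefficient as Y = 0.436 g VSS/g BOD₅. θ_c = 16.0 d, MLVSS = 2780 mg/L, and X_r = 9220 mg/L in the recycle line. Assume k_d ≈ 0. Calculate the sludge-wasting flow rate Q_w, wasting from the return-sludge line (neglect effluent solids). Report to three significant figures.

With k_d = 0 the design equation reduces to V = Y Q (S₀−S) θ_c / X = 0.436 × 6.42 × (607 − 7.89) × 16.0 / 2780 = 9.652 m³.
Q_w = (V·X)/(θ_c X_r) = 9.652 × 2780 / (16.0 × 9220) = 0.1819 m³/d.

Q_w ≈ 0.182 m³/d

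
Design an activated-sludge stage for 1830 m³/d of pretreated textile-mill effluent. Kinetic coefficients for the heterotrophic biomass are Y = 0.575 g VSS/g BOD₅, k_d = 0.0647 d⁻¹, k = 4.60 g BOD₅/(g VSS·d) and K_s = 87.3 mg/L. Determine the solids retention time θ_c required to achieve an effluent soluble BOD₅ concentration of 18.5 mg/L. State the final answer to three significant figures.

Specific growth rate at S = 18.5 mg/L: μ = YkS/(K_s+S) = 0.575·4.60·18.5/(87.3+18.5) = 0.4625 d⁻¹.
1/θ_c = 0.4625 − 0.0647 = 0.3978 d⁻¹, so θ_c = 2.514 d.

θ_c ≈ 2.51 d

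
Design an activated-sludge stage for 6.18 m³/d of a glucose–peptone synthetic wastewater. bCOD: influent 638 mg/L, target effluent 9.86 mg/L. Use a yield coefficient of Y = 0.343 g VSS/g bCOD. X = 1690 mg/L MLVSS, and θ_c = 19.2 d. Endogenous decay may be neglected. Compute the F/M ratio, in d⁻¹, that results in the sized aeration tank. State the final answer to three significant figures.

F/M ≈ 0.154 d⁻¹

V·X = Y·Q·ΔS·θ_c gives V = 0.343 × 6.18 × (638 − 9.86) × 19.2 / 1690 = 15.13 m³.
F/M = Q·S₀ / (V·X) = 6.18 × 638 / (15.13 × 1690) = 0.1542 g bCOD·(g VSS·d)⁻¹.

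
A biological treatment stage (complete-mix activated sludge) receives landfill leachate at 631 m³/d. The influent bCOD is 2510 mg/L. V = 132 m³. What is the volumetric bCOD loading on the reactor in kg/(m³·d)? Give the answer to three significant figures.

Applied bCOD load per unit volume = Q·S₀/V = (631 × 2510/1000)/132.0 = 12.00 kg bCOD·m⁻³·d⁻¹.

L_v ≈ 12.0 kg bCOD/(m³·d)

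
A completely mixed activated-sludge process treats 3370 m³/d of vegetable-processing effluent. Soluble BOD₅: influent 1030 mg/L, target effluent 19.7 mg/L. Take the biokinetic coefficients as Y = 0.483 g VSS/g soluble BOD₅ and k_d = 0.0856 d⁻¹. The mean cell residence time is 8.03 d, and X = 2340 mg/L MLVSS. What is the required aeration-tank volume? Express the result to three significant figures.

V ≈ 3340 m³

Rearranging the biomass balance for a CMAS with decay, V = Y·Q·ΔS·θ_c / [X·(1+k_d θ_c)] = 0.483 × 3370 × (1030 − 19.7) × 8.03 / [2340 × (1 + 0.0856 × 8.03)] = 1.32×10^7 / 3948 = 3344 m³.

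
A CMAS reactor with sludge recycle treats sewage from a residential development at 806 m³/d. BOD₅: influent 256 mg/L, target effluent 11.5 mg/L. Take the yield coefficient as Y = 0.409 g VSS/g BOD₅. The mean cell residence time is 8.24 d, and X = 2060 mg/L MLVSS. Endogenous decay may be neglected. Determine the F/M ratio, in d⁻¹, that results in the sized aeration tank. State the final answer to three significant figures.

F/M ≈ 0.311 d⁻¹

V·X = Y·Q·ΔS·θ_c gives V = 0.409 × 806 × (256 − 11.5) × 8.24 / 2060 = 322.4 m³.
F/M = applied load / biomass = Q·S₀/(V·X) = 806 × 256 / (322.4 × 2060) = 0.3107 d⁻¹.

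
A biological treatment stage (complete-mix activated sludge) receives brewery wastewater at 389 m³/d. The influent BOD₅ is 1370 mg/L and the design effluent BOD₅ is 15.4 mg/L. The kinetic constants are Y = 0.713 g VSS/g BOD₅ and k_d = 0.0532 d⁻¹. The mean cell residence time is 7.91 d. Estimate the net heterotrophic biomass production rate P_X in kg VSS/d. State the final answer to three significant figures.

P_X ≈ 264 kg VSS/d

Observed yield with endogenous decay: Y_obs = Y / (1 + k_d·θ_c) = 0.713 / (1 + 0.0532 × 7.91) = 0.713 / 1.421 = 0.5018 g VSS/g BOD₅.
Q·(S₀ − S) = 389 × (1370 − 15.4) × 10⁻³ = 526.9 kg/d removed.
Biomass produced: P_X = Y_obs·Q·ΔS = 0.5018 × 526.9 ≈ 264.4 kg VSS/d.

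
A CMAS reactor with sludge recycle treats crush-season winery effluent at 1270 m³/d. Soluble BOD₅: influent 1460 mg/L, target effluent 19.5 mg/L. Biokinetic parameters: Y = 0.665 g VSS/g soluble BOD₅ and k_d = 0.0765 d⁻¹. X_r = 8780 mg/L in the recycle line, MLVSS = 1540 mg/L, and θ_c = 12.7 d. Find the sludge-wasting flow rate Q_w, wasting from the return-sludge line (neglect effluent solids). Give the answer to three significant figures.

Q_w ≈ 70.3 m³/d

Steady-state biomass mass balance: V·X·(1 + k_d·θ_c) = Y·Q·(S₀ − S)·θ_c, so V = 0.665 × 1270 × (1460 − 19.5) × 12.7 / [1540 × (1 + 0.0765 × 12.7)] = 1.55×10^7 / 3036 = 5089 m³.
Wasting from the return line (neglecting effluent solids): Q_w = V·X / (θ_c·X_r) = 5089 × 1540 / (12.7 × 8780) = 70.28 m³/d.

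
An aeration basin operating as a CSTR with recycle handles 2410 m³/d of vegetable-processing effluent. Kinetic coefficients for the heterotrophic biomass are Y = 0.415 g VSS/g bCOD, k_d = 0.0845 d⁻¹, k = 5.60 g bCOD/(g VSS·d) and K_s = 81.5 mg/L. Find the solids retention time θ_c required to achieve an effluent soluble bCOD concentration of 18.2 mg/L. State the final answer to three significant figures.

θ_c ≈ 2.94 d

At the target effluent, Y k S/(K_s+S) = 0.415×5.60×18.2/99.70 = 0.4242 d⁻¹.
1/θ_c = 0.4242 − 0.0845 = 0.3397 d⁻¹, so θ_c = 2.943 d.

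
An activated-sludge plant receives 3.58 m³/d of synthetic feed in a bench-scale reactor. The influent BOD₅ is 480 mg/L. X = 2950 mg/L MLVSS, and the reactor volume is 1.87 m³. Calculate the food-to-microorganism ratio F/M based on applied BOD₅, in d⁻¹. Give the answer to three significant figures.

F/M ≈ 0.312 d⁻¹

Food-to-microorganism ratio F/M = Q S₀ / (V X) = 3.58 × 480 / (1.870 × 2950) = 0.3115 d⁻¹.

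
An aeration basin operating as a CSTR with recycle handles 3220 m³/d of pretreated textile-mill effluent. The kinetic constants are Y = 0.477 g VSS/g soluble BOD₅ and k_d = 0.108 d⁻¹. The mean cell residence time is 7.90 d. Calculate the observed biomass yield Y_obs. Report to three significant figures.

Correct the yield for decay: Y_obs = Y/(1 + k_d θ_c) = 0.477 / (1 + 0.108 × 7.90) = 0.477 / 1.853 = 0.2574.

Y_obs ≈ 0.257 g VSS/g soluble BOD₅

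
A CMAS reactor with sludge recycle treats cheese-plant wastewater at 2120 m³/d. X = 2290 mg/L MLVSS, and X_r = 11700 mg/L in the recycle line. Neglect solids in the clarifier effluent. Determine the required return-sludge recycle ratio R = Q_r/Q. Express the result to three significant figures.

R ≈ 0.243

Mass balance around the secondary clarifier (neglecting effluent solids): R = X / (X_r − X) = 2290 / (11700 − 2290) = 0.2434.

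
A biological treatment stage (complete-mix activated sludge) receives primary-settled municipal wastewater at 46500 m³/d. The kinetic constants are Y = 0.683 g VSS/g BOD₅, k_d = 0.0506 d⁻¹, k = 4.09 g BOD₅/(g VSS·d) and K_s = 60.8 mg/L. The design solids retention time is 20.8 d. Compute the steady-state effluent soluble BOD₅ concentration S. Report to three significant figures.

S ≈ 2.23 mg/L

Effluent substrate depends only on kinetics and SRT: S = K_s(1 + k_d θ_c) / [θ_c(Yk − k_d) − 1] = 60.8 × (1 + 0.0506 × 20.8) / [20.8 × (0.683 × 4.09 − 0.0506) − 1] = 124.8 / 56.05 = 2.226 mg/L.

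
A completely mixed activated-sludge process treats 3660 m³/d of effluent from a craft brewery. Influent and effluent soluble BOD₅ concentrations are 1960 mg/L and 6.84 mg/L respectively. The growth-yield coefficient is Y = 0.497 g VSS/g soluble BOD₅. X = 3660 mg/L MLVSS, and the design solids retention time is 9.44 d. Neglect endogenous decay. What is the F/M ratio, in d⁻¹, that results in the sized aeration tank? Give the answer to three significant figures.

F/M ≈ 0.214 d⁻¹

Biomass mass balance (decay neglected): V·X = Y·Q·(S₀ − S)·θ_c, so V = 0.497 × 3660 × (1960 − 6.84) × 9.44 / 3660 = 9164 m³.
F/M = Q·S₀ / (V·X) = 3660 × 1960 / (9164 × 3660) = 0.2139 g soluble BOD₅·(g VSS·d)⁻¹.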